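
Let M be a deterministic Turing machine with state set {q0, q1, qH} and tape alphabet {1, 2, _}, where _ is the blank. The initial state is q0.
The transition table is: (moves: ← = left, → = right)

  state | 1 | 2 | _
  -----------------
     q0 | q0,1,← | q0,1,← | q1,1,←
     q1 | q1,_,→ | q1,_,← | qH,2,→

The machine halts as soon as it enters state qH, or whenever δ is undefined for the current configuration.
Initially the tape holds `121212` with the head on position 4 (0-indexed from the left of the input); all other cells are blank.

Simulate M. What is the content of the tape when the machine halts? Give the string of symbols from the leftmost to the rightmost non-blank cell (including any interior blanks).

state=q0 head=4 tape=__1212[1]2   (q0,1)→(q0,1,←)
state=q0 head=3 tape=__121[2]12   (q0,2)→(q0,1,←)
state=q0 head=2 tape=__12[1]112   (q0,1)→(q0,1,←)
state=q0 head=1 tape=__1[2]1112   (q0,2)→(q0,1,←)
state=q0 head=0 tape=__[1]11112   (q0,1)→(q0,1,←)
state=q0 head=-1 tape=_[_]111112   (q0,_)→(q1,1,←)
state=q1 head=-2 tape=[_]1111112   (q1,_)→(qH,2,→)
state=qH head=-1 tape=2[1]111112
The non-blank tape span at halt is 21111112.

21111112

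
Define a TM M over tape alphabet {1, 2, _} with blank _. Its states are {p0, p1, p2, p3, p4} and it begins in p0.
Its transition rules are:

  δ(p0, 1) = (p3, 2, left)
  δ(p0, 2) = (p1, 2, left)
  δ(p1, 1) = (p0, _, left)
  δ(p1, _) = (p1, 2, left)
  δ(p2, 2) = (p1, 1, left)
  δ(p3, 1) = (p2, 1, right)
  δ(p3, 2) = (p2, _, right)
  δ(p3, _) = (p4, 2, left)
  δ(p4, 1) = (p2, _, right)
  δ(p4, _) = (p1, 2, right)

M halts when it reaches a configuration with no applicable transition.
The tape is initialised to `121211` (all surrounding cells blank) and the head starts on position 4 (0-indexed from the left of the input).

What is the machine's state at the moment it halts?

p0

state=p0 head=4 tape=_1212[1]1   (p0,1)→(p3,2,left)
state=p3 head=3 tape=_121[2]21   (p3,2)→(p2,_,right)
state=p2 head=4 tape=_121_[2]1   (p2,2)→(p1,1,left)
state=p1 head=3 tape=_121[_]11   (p1,_)→(p1,2,left)
state=p1 head=2 tape=_12[1]211   (p1,1)→(p0,_,left)
state=p0 head=1 tape=_1[2]_211   (p0,2)→(p1,2,left)
state=p1 head=0 tape=_[1]2_211   (p1,1)→(p0,_,left)
state=p0 head=-1 tape=[_]_2_211
No transition is defined for (p0, _); M halts in state p0.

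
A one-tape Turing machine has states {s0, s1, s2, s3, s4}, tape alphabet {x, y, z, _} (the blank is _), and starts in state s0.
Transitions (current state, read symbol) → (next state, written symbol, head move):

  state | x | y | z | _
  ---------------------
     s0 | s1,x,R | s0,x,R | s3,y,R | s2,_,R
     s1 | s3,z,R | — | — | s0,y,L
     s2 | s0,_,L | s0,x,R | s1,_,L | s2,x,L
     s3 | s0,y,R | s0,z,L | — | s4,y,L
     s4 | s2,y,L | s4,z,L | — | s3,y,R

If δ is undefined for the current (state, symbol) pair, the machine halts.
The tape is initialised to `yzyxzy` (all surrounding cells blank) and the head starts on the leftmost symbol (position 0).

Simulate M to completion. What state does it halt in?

s1

state=s0 head=0 tape=[y]zyxzy__   (s0,y)→(s0,x,R)
state=s0 head=1 tape=x[z]yxzy__   (s0,z)→(s3,y,R)
state=s3 head=2 tape=xy[y]xzy__   (s3,y)→(s0,z,L)
state=s0 head=1 tape=x[y]zxzy__   (s0,y)→(s0,x,R)
state=s0 head=2 tape=xx[z]xzy__   (s0,z)→(s3,y,R)
state=s3 head=3 tape=xxy[x]zy__   (s3,x)→(s0,y,R)
state=s0 head=4 tape=xxyy[z]y__   (s0,z)→(s3,y,R)
state=s3 head=5 tape=xxyyy[y]__   (s3,y)→(s0,z,L)
state=s0 head=4 tape=xxyy[y]z__   (s0,y)→(s0,x,R)
state=s0 head=5 tape=xxyyx[z]__   (s0,z)→(s3,y,R)
state=s3 head=6 tape=xxyyxy[_]_   (s3,_)→(s4,y,L)
state=s4 head=5 tape=xxyyx[y]y_   (s4,y)→(s4,z,L)
state=s4 head=4 tape=xxyy[x]zy_   (s4,x)→(s2,y,L)
state=s2 head=3 tape=xxy[y]yzy_   (s2,y)→(s0,x,R)
state=s0 head=4 tape=xxyx[y]zy_   (s0,y)→(s0,x,R)
state=s0 head=5 tape=xxyxx[z]y_   (s0,z)→(s3,y,R)
state=s3 head=6 tape=xxyxxy[y]_   (s3,y)→(s0,z,L)
state=s0 head=5 tape=xxyxx[y]z_   (s0,y)→(s0,x,R)
state=s0 head=6 tape=xxyxxx[z]_   (s0,z)→(s3,y,R)
state=s3 head=7 tape=xxyxxxy[_]   (s3,_)→(s4,y,L)
state=s4 head=6 tape=xxyxxx[y]y   (s4,y)→(s4,z,L)
state=s4 head=5 tape=xxyxx[x]zy   (s4,x)→(s2,y,L)
state=s2 head=4 tape=xxyx[x]yzy   (s2,x)→(s0,_,L)
state=s0 head=3 tape=xxy[x]_yzy   (s0,x)→(s1,x,R)
state=s1 head=4 tape=xxyx[_]yzy   (s1,_)→(s0,y,L)
state=s0 head=3 tape=xxy[x]yyzy   (s0,x)→(s1,x,R)
state=s1 head=4 tape=xxyx[y]yzy
No transition is defined for (s1, y); M halts in state s1.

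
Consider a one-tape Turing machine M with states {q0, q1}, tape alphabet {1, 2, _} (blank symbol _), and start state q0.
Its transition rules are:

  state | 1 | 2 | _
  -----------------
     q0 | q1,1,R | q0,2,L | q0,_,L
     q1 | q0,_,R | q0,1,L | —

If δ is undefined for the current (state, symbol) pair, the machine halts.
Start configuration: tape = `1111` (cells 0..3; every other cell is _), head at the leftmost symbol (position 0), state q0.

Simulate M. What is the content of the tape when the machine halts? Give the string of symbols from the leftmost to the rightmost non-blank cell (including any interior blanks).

q0 | [1]111_   read 1 → write 1, move R, go to q1
q1 | 1[1]11_   read 1 → write _, move R, go to q0
q0 | 1_[1]1_   read 1 → write 1, move R, go to q1
q1 | 1_1[1]_   read 1 → write _, move R, go to q0
q0 | 1_1_[_]   read _ → write _, move L, go to q0
q0 | 1_1[_]_   read _ → write _, move L, go to q0
q0 | 1_[1]__   read 1 → write 1, move R, go to q1
q1 | 1_1[_]_
The non-blank tape span at halt is 1_1.

1_1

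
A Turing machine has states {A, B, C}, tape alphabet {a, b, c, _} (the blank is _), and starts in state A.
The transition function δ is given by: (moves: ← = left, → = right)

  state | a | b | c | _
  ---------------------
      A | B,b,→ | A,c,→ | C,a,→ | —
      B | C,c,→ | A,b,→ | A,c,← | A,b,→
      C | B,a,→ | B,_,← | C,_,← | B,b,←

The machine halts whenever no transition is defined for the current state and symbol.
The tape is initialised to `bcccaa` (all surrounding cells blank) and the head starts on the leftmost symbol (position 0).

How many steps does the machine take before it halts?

23

state=A head=0 tape=[b]cccaa__   (A,b)→(A,c,→)
state=A head=1 tape=c[c]ccaa__   (A,c)→(C,a,→)
state=C head=2 tape=ca[c]caa__   (C,c)→(C,_,←)
state=C head=1 tape=c[a]_caa__   (C,a)→(B,a,→)
state=B head=2 tape=ca[_]caa__   (B,_)→(A,b,→)
state=A head=3 tape=cab[c]aa__   (A,c)→(C,a,→)
state=C head=4 tape=caba[a]a__   (C,a)→(B,a,→)
state=B head=5 tape=cabaa[a]__   (B,a)→(C,c,→)
state=C head=6 tape=cabaac[_]_   (C,_)→(B,b,←)
state=B head=5 tape=cabaa[c]b_   (B,c)→(A,c,←)
state=A head=4 tape=caba[a]cb_   (A,a)→(B,b,→)
state=B head=5 tape=cabab[c]b_   (B,c)→(A,c,←)
state=A head=4 tape=caba[b]cb_   (A,b)→(A,c,→)
state=A head=5 tape=cabac[c]b_   (A,c)→(C,a,→)
state=C head=6 tape=cabaca[b]_   (C,b)→(B,_,←)
state=B head=5 tape=cabac[a]__   (B,a)→(C,c,→)
state=C head=6 tape=cabacc[_]_   (C,_)→(B,b,←)
state=B head=5 tape=cabac[c]b_   (B,c)→(A,c,←)
state=A head=4 tape=caba[c]cb_   (A,c)→(C,a,→)
state=C head=5 tape=cabaa[c]b_   (C,c)→(C,_,←)
state=C head=4 tape=caba[a]_b_   (C,a)→(B,a,→)
state=B head=5 tape=cabaa[_]b_   (B,_)→(A,b,→)
state=A head=6 tape=cabaab[b]_   (A,b)→(A,c,→)
state=A head=7 tape=cabaabc[_]
M halts after 23 transitions.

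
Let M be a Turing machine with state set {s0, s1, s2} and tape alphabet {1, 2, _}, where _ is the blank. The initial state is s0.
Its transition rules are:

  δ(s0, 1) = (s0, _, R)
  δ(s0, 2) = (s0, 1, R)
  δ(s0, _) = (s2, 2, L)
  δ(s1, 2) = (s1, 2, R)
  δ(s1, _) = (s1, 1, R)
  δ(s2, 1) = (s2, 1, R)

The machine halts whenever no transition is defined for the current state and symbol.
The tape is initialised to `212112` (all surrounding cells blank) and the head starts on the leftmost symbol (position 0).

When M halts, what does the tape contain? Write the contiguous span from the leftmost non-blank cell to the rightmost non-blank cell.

1_1__12

state=s0 head=0 tape=[2]12112_   (s0,2)→(s0,1,R)
state=s0 head=1 tape=1[1]2112_   (s0,1)→(s0,_,R)
state=s0 head=2 tape=1_[2]112_   (s0,2)→(s0,1,R)
state=s0 head=3 tape=1_1[1]12_   (s0,1)→(s0,_,R)
state=s0 head=4 tape=1_1_[1]2_   (s0,1)→(s0,_,R)
state=s0 head=5 tape=1_1__[2]_   (s0,2)→(s0,1,R)
state=s0 head=6 tape=1_1__1[_]   (s0,_)→(s2,2,L)
state=s2 head=5 tape=1_1__[1]2   (s2,1)→(s2,1,R)
state=s2 head=6 tape=1_1__1[2]
The non-blank tape span at halt is 1_1__12.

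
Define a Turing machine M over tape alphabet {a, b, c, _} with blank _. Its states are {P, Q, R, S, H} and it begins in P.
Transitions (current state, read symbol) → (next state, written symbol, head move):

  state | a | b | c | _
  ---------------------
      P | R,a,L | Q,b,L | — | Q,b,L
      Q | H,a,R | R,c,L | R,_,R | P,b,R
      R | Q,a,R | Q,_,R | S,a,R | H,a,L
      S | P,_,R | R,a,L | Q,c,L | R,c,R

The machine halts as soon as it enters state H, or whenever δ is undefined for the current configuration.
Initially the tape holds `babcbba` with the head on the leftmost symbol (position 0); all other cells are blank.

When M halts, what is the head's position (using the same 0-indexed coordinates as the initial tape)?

-3

state=P head=0 tape=___[b]abcbba   (P,b)→(Q,b,L)
state=Q head=-1 tape=__[_]babcbba   (Q,_)→(P,b,R)
state=P head=0 tape=__b[b]abcbba   (P,b)→(Q,b,L)
state=Q head=-1 tape=__[b]babcbba   (Q,b)→(R,c,L)
state=R head=-2 tape=_[_]cbabcbba   (R,_)→(H,a,L)
state=H head=-3 tape=[_]acbabcbba
At halt the head is at cell -3.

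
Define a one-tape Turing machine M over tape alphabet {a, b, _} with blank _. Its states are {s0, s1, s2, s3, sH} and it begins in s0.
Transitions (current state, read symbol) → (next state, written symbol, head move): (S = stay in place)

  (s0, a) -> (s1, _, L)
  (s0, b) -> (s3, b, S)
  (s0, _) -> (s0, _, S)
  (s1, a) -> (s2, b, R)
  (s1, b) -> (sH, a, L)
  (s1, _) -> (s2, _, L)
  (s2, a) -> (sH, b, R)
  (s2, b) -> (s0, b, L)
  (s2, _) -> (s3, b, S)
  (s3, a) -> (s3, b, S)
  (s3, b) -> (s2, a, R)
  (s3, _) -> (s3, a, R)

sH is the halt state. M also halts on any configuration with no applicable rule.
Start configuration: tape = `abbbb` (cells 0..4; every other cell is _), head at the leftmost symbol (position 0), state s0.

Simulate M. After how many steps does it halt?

state=s0 head=0 tape=__[a]bbbb   (s0,a)→(s1,_,L)
state=s1 head=-1 tape=_[_]_bbbb   (s1,_)→(s2,_,L)
state=s2 head=-2 tape=[_]__bbbb   (s2,_)→(s3,b,S)
state=s3 head=-2 tape=[b]__bbbb   (s3,b)→(s2,a,R)
state=s2 head=-1 tape=a[_]_bbbb   (s2,_)→(s3,b,S)
state=s3 head=-1 tape=a[b]_bbbb   (s3,b)→(s2,a,R)
state=s2 head=0 tape=aa[_]bbbb   (s2,_)→(s3,b,S)
state=s3 head=0 tape=aa[b]bbbb   (s3,b)→(s2,a,R)
state=s2 head=1 tape=aaa[b]bbb   (s2,b)→(s0,b,L)
state=s0 head=0 tape=aa[a]bbbb   (s0,a)→(s1,_,L)
state=s1 head=-1 tape=a[a]_bbbb   (s1,a)→(s2,b,R)
state=s2 head=0 tape=ab[_]bbbb   (s2,_)→(s3,b,S)
state=s3 head=0 tape=ab[b]bbbb   (s3,b)→(s2,a,R)
state=s2 head=1 tape=aba[b]bbb   (s2,b)→(s0,b,L)
state=s0 head=0 tape=ab[a]bbbb   (s0,a)→(s1,_,L)
state=s1 head=-1 tape=a[b]_bbbb   (s1,b)→(sH,a,L)
state=sH head=-2 tape=[a]a_bbbb
M halts after 16 transitions.

16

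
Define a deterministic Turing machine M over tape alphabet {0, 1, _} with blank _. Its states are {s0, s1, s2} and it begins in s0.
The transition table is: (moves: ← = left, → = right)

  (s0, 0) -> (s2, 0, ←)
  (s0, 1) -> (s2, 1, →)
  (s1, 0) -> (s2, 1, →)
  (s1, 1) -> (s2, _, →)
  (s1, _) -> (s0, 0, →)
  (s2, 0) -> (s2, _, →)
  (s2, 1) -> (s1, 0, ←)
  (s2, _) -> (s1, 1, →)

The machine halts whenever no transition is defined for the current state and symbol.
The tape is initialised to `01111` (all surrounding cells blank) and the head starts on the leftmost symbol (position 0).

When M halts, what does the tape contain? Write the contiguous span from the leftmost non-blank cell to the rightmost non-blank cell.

state=s0 head=0 tape=_[0]1111___   (s0,0)→(s2,0,←)
state=s2 head=-1 tape=[_]01111___   (s2,_)→(s1,1,→)
state=s1 head=0 tape=1[0]1111___   (s1,0)→(s2,1,→)
state=s2 head=1 tape=11[1]111___   (s2,1)→(s1,0,←)
state=s1 head=0 tape=1[1]0111___   (s1,1)→(s2,_,→)
state=s2 head=1 tape=1_[0]111___   (s2,0)→(s2,_,→)
state=s2 head=2 tape=1__[1]11___   (s2,1)→(s1,0,←)
state=s1 head=1 tape=1_[_]011___   (s1,_)→(s0,0,→)
state=s0 head=2 tape=1_0[0]11___   (s0,0)→(s2,0,←)
state=s2 head=1 tape=1_[0]011___   (s2,0)→(s2,_,→)
state=s2 head=2 tape=1__[0]11___   (s2,0)→(s2,_,→)
state=s2 head=3 tape=1___[1]1___   (s2,1)→(s1,0,←)
state=s1 head=2 tape=1__[_]01___   (s1,_)→(s0,0,→)
state=s0 head=3 tape=1__0[0]1___   (s0,0)→(s2,0,←)
state=s2 head=2 tape=1__[0]01___   (s2,0)→(s2,_,→)
state=s2 head=3 tape=1___[0]1___   (s2,0)→(s2,_,→)
state=s2 head=4 tape=1____[1]___   (s2,1)→(s1,0,←)
state=s1 head=3 tape=1___[_]0___   (s1,_)→(s0,0,→)
state=s0 head=4 tape=1___0[0]___   (s0,0)→(s2,0,←)
state=s2 head=3 tape=1___[0]0___   (s2,0)→(s2,_,→)
state=s2 head=4 tape=1____[0]___   (s2,0)→(s2,_,→)
state=s2 head=5 tape=1_____[_]__   (s2,_)→(s1,1,→)
state=s1 head=6 tape=1_____1[_]_   (s1,_)→(s0,0,→)
state=s0 head=7 tape=1_____10[_]
The non-blank tape span at halt is 1_____10.

1_____10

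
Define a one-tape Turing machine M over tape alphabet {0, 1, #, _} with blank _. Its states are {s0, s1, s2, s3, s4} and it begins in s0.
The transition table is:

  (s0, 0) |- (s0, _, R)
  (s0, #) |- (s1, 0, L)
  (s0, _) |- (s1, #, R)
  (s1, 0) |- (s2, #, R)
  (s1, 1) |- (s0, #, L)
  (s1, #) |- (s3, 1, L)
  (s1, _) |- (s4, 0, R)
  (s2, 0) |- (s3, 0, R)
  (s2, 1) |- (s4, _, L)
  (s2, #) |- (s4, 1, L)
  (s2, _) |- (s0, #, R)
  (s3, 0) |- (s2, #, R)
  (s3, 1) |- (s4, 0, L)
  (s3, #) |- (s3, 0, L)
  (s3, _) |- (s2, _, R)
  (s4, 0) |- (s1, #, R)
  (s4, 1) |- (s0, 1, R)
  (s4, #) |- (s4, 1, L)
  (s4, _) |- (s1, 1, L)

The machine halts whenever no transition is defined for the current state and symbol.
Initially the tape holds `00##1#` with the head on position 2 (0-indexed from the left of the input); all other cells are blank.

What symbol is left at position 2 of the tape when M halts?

s0 | ___00[#]#1#   read # → write 0, move L, go to s1
s1 | ___0[0]0#1#   read 0 → write #, move R, go to s2
s2 | ___0#[0]#1#   read 0 → write 0, move R, go to s3
s3 | ___0#0[#]1#   read # → write 0, move L, go to s3
s3 | ___0#[0]01#   read 0 → write #, move R, go to s2
s2 | ___0##[0]1#   read 0 → write 0, move R, go to s3
s3 | ___0##0[1]#   read 1 → write 0, move L, go to s4
s4 | ___0##[0]0#   read 0 → write #, move R, go to s1
s1 | ___0###[0]#   read 0 → write #, move R, go to s2
s2 | ___0####[#]   read # → write 1, move L, go to s4
s4 | ___0###[#]1   read # → write 1, move L, go to s4
s4 | ___0##[#]11   read # → write 1, move L, go to s4
s4 | ___0#[#]111   read # → write 1, move L, go to s4
s4 | ___0[#]1111   read # → write 1, move L, go to s4
s4 | ___[0]11111   read 0 → write #, move R, go to s1
s1 | ___#[1]1111   read 1 → write #, move L, go to s0
s0 | ___[#]#1111   read # → write 0, move L, go to s1
s1 | __[_]0#1111   read _ → write 0, move R, go to s4
s4 | __0[0]#1111   read 0 → write #, move R, go to s1
s1 | __0#[#]1111   read # → write 1, move L, go to s3
s3 | __0[#]11111   read # → write 0, move L, go to s3
s3 | __[0]011111   read 0 → write #, move R, go to s2
s2 | __#[0]11111   read 0 → write 0, move R, go to s3
s3 | __#0[1]1111   read 1 → write 0, move L, go to s4
s4 | __#[0]01111   read 0 → write #, move R, go to s1
s1 | __##[0]1111   read 0 → write #, move R, go to s2
s2 | __###[1]111   read 1 → write _, move L, go to s4
s4 | __##[#]_111   read # → write 1, move L, go to s4
s4 | __#[#]1_111   read # → write 1, move L, go to s4
s4 | __[#]11_111   read # → write 1, move L, go to s4
s4 | _[_]111_111   read _ → write 1, move L, go to s1
s1 | [_]1111_111   read _ → write 0, move R, go to s4
s4 | 0[1]111_111   read 1 → write 1, move R, go to s0
s0 | 01[1]11_111
Cell 2 holds _ when M halts.

_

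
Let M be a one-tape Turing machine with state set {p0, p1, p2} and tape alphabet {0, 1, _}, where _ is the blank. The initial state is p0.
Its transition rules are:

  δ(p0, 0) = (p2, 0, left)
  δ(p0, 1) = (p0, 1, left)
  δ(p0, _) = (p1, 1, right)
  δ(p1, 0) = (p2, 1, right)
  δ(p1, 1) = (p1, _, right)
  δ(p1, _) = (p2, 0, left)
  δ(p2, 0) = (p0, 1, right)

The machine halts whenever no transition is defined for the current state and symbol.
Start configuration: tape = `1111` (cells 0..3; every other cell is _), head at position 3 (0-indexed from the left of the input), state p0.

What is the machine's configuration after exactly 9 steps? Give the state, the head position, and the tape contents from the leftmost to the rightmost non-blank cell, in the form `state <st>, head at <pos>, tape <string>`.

state p1, head at 4, tape 1

p0 | _111[1]_   read 1 → write 1, move left, go to p0
p0 | _11[1]1_   read 1 → write 1, move left, go to p0
p0 | _1[1]11_   read 1 → write 1, move left, go to p0
p0 | _[1]111_   read 1 → write 1, move left, go to p0
p0 | [_]1111_   read _ → write 1, move right, go to p1
p1 | 1[1]111_   read 1 → write _, move right, go to p1
p1 | 1_[1]11_   read 1 → write _, move right, go to p1
p1 | 1__[1]1_   read 1 → write _, move right, go to p1
p1 | 1___[1]_   read 1 → write _, move right, go to p1
p1 | 1____[_]
After 9 steps: state p1, head at 4, tape 1.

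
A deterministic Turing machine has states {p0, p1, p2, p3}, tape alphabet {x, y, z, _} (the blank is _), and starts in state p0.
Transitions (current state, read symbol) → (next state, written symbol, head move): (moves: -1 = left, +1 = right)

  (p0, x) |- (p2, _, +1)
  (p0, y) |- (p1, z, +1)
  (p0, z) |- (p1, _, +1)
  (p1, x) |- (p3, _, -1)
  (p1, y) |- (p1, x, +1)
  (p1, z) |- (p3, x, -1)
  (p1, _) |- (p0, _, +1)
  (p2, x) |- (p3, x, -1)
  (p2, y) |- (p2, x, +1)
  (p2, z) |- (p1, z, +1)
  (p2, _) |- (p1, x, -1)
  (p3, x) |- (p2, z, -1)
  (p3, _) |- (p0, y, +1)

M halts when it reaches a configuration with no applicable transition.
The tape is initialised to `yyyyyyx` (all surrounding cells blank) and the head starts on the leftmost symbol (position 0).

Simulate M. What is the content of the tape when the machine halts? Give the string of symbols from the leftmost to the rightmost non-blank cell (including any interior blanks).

state=p0 head=0 tape=[y]yyyyyx   (p0,y)→(p1,z,+1)
state=p1 head=1 tape=z[y]yyyyx   (p1,y)→(p1,x,+1)
state=p1 head=2 tape=zx[y]yyyx   (p1,y)→(p1,x,+1)
state=p1 head=3 tape=zxx[y]yyx   (p1,y)→(p1,x,+1)
state=p1 head=4 tape=zxxx[y]yx   (p1,y)→(p1,x,+1)
state=p1 head=5 tape=zxxxx[y]x   (p1,y)→(p1,x,+1)
state=p1 head=6 tape=zxxxxx[x]   (p1,x)→(p3,_,-1)
state=p3 head=5 tape=zxxxx[x]_   (p3,x)→(p2,z,-1)
state=p2 head=4 tape=zxxx[x]z_   (p2,x)→(p3,x,-1)
state=p3 head=3 tape=zxx[x]xz_   (p3,x)→(p2,z,-1)
state=p2 head=2 tape=zx[x]zxz_   (p2,x)→(p3,x,-1)
state=p3 head=1 tape=z[x]xzxz_   (p3,x)→(p2,z,-1)
state=p2 head=0 tape=[z]zxzxz_   (p2,z)→(p1,z,+1)
state=p1 head=1 tape=z[z]xzxz_   (p1,z)→(p3,x,-1)
state=p3 head=0 tape=[z]xxzxz_
The non-blank tape span at halt is zxxzxz.

zxxzxz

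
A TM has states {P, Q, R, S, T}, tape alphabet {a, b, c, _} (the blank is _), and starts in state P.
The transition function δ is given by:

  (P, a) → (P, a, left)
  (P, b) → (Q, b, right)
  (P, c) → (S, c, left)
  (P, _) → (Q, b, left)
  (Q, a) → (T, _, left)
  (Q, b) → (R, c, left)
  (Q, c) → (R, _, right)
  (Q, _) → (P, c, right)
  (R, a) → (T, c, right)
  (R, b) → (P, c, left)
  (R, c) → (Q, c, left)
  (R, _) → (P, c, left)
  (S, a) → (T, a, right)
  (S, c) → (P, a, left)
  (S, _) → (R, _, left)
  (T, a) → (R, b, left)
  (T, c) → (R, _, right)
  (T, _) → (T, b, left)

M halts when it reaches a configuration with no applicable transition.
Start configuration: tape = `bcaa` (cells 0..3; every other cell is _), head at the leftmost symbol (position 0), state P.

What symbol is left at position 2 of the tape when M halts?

P | [b]caa   read b → write b, move right, go to Q
Q | b[c]aa   read c → write _, move right, go to R
R | b_[a]a   read a → write c, move right, go to T
T | b_c[a]   read a → write b, move left, go to R
R | b_[c]b   read c → write c, move left, go to Q
Q | b[_]cb   read _ → write c, move right, go to P
P | bc[c]b   read c → write c, move left, go to S
S | b[c]cb   read c → write a, move left, go to P
P | [b]acb   read b → write b, move right, go to Q
Q | b[a]cb   read a → write _, move left, go to T
T | [b]_cb
Cell 2 holds c when M halts.

c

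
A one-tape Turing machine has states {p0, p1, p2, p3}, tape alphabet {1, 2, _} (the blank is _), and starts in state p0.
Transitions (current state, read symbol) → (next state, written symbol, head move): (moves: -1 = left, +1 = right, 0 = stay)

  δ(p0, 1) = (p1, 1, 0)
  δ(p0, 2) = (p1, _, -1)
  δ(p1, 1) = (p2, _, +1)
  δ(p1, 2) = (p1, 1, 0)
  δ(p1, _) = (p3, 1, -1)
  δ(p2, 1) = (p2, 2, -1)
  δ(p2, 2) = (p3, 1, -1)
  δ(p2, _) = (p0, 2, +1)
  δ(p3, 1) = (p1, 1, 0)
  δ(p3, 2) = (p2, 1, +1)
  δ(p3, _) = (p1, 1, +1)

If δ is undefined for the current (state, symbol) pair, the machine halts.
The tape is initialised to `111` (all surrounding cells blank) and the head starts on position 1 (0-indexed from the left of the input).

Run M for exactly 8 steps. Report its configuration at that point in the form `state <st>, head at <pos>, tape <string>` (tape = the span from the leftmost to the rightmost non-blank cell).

state p0, head at 3, tape 1_2

state=p0 head=1 tape=1[1]1_   (p0,1)→(p1,1,0)
state=p1 head=1 tape=1[1]1_   (p1,1)→(p2,_,+1)
state=p2 head=2 tape=1_[1]_   (p2,1)→(p2,2,-1)
state=p2 head=1 tape=1[_]2_   (p2,_)→(p0,2,+1)
state=p0 head=2 tape=12[2]_   (p0,2)→(p1,_,-1)
state=p1 head=1 tape=1[2]__   (p1,2)→(p1,1,0)
state=p1 head=1 tape=1[1]__   (p1,1)→(p2,_,+1)
state=p2 head=2 tape=1_[_]_   (p2,_)→(p0,2,+1)
state=p0 head=3 tape=1_2[_]
After 8 steps: state p0, head at 3, tape 1_2.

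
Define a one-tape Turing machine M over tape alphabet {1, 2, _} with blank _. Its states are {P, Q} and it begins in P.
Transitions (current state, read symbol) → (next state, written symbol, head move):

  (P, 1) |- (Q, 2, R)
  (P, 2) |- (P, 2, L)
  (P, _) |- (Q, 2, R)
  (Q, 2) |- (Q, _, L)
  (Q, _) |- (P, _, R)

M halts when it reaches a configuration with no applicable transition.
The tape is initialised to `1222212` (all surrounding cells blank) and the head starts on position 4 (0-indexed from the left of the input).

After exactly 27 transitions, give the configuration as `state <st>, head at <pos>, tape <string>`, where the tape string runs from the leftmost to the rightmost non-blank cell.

state=P head=4 tape=_1222[2]12   (P,2)→(P,2,L)
state=P head=3 tape=_122[2]212   (P,2)→(P,2,L)
state=P head=2 tape=_12[2]2212   (P,2)→(P,2,L)
state=P head=1 tape=_1[2]22212   (P,2)→(P,2,L)
state=P head=0 tape=_[1]222212   (P,1)→(Q,2,R)
state=Q head=1 tape=_2[2]22212   (Q,2)→(Q,_,L)
state=Q head=0 tape=_[2]_22212   (Q,2)→(Q,_,L)
state=Q head=-1 tape=[_]__22212   (Q,_)→(P,_,R)
state=P head=0 tape=_[_]_22212   (P,_)→(Q,2,R)
state=Q head=1 tape=_2[_]22212   (Q,_)→(P,_,R)
state=P head=2 tape=_2_[2]2212   (P,2)→(P,2,L)
state=P head=1 tape=_2[_]22212   (P,_)→(Q,2,R)
state=Q head=2 tape=_22[2]2212   (Q,2)→(Q,_,L)
state=Q head=1 tape=_2[2]_2212   (Q,2)→(Q,_,L)
state=Q head=0 tape=_[2]__2212   (Q,2)→(Q,_,L)
state=Q head=-1 tape=[_]___2212   (Q,_)→(P,_,R)
state=P head=0 tape=_[_]__2212   (P,_)→(Q,2,R)
state=Q head=1 tape=_2[_]_2212   (Q,_)→(P,_,R)
state=P head=2 tape=_2_[_]2212   (P,_)→(Q,2,R)
state=Q head=3 tape=_2_2[2]212   (Q,2)→(Q,_,L)
state=Q head=2 tape=_2_[2]_212   (Q,2)→(Q,_,L)
state=Q head=1 tape=_2[_]__212   (Q,_)→(P,_,R)
state=P head=2 tape=_2_[_]_212   (P,_)→(Q,2,R)
state=Q head=3 tape=_2_2[_]212   (Q,_)→(P,_,R)
state=P head=4 tape=_2_2_[2]12   (P,2)→(P,2,L)
state=P head=3 tape=_2_2[_]212   (P,_)→(Q,2,R)
state=Q head=4 tape=_2_22[2]12   (Q,2)→(Q,_,L)
state=Q head=3 tape=_2_2[2]_12
After 27 steps: state Q, head at 3, tape 2_22_12.

state Q, head at 3, tape 2_22_12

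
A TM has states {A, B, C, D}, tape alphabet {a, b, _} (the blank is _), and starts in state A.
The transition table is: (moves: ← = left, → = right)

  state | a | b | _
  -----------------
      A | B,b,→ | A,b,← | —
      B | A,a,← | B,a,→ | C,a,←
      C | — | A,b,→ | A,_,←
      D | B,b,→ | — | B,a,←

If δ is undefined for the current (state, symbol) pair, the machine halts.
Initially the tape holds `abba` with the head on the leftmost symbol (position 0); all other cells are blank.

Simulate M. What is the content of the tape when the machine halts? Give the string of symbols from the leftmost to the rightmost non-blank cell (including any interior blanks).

bbba

A | _[a]bba   read a → write b, move →, go to B
B | _b[b]ba   read b → write a, move →, go to B
B | _ba[b]a   read b → write a, move →, go to B
B | _baa[a]   read a → write a, move ←, go to A
A | _ba[a]a   read a → write b, move →, go to B
B | _bab[a]   read a → write a, move ←, go to A
A | _ba[b]a   read b → write b, move ←, go to A
A | _b[a]ba   read a → write b, move →, go to B
B | _bb[b]a   read b → write a, move →, go to B
B | _bba[a]   read a → write a, move ←, go to A
A | _bb[a]a   read a → write b, move →, go to B
B | _bbb[a]   read a → write a, move ←, go to A
A | _bb[b]a   read b → write b, move ←, go to A
A | _b[b]ba   read b → write b, move ←, go to A
A | _[b]bba   read b → write b, move ←, go to A
A | [_]bbba
The non-blank tape span at halt is bbba.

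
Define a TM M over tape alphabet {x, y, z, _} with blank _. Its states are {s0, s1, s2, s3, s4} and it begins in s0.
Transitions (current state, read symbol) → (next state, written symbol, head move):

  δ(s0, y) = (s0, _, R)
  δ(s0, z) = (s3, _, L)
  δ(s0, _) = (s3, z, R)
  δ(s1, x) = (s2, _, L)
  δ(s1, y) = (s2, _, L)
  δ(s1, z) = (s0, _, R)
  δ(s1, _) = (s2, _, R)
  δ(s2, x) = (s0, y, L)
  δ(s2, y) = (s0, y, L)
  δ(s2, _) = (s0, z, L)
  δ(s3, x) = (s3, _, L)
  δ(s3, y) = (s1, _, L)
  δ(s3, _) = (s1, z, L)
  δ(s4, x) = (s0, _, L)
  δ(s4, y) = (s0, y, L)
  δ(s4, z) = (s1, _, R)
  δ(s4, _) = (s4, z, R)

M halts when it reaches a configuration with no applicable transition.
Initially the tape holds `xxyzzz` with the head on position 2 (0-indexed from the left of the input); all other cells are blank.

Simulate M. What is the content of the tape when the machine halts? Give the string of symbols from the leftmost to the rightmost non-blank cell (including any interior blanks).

state=s0 head=2 tape=_xx[y]zzz   (s0,y)→(s0,_,R)
state=s0 head=3 tape=_xx_[z]zz   (s0,z)→(s3,_,L)
state=s3 head=2 tape=_xx[_]_zz   (s3,_)→(s1,z,L)
state=s1 head=1 tape=_x[x]z_zz   (s1,x)→(s2,_,L)
state=s2 head=0 tape=_[x]_z_zz   (s2,x)→(s0,y,L)
state=s0 head=-1 tape=[_]y_z_zz   (s0,_)→(s3,z,R)
state=s3 head=0 tape=z[y]_z_zz   (s3,y)→(s1,_,L)
state=s1 head=-1 tape=[z]__z_zz   (s1,z)→(s0,_,R)
state=s0 head=0 tape=_[_]_z_zz   (s0,_)→(s3,z,R)
state=s3 head=1 tape=_z[_]z_zz   (s3,_)→(s1,z,L)
state=s1 head=0 tape=_[z]zz_zz   (s1,z)→(s0,_,R)
state=s0 head=1 tape=__[z]z_zz   (s0,z)→(s3,_,L)
state=s3 head=0 tape=_[_]_z_zz   (s3,_)→(s1,z,L)
state=s1 head=-1 tape=[_]z_z_zz   (s1,_)→(s2,_,R)
state=s2 head=0 tape=_[z]_z_zz
The non-blank tape span at halt is z_z_zz.

z_z_zz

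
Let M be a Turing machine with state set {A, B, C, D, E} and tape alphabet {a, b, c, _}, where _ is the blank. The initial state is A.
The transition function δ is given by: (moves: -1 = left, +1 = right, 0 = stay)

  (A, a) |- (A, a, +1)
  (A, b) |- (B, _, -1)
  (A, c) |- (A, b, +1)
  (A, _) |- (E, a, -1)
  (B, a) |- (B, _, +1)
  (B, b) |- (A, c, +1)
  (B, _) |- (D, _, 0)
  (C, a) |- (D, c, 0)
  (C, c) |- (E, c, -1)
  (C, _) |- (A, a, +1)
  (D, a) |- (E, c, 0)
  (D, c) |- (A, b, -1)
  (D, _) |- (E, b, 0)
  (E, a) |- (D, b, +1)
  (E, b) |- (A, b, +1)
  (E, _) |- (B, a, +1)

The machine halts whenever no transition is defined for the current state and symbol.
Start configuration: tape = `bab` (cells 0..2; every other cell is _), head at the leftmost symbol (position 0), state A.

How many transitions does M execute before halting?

state=A head=0 tape=_[b]ab__   (A,b)→(B,_,-1)
state=B head=-1 tape=[_]_ab__   (B,_)→(D,_,0)
state=D head=-1 tape=[_]_ab__   (D,_)→(E,b,0)
state=E head=-1 tape=[b]_ab__   (E,b)→(A,b,+1)
state=A head=0 tape=b[_]ab__   (A,_)→(E,a,-1)
state=E head=-1 tape=[b]aab__   (E,b)→(A,b,+1)
state=A head=0 tape=b[a]ab__   (A,a)→(A,a,+1)
state=A head=1 tape=ba[a]b__   (A,a)→(A,a,+1)
state=A head=2 tape=baa[b]__   (A,b)→(B,_,-1)
state=B head=1 tape=ba[a]___   (B,a)→(B,_,+1)
state=B head=2 tape=ba_[_]__   (B,_)→(D,_,0)
state=D head=2 tape=ba_[_]__   (D,_)→(E,b,0)
state=E head=2 tape=ba_[b]__   (E,b)→(A,b,+1)
state=A head=3 tape=ba_b[_]_   (A,_)→(E,a,-1)
state=E head=2 tape=ba_[b]a_   (E,b)→(A,b,+1)
state=A head=3 tape=ba_b[a]_   (A,a)→(A,a,+1)
state=A head=4 tape=ba_ba[_]   (A,_)→(E,a,-1)
state=E head=3 tape=ba_b[a]a   (E,a)→(D,b,+1)
state=D head=4 tape=ba_bb[a]   (D,a)→(E,c,0)
state=E head=4 tape=ba_bb[c]
M halts after 19 transitions.

19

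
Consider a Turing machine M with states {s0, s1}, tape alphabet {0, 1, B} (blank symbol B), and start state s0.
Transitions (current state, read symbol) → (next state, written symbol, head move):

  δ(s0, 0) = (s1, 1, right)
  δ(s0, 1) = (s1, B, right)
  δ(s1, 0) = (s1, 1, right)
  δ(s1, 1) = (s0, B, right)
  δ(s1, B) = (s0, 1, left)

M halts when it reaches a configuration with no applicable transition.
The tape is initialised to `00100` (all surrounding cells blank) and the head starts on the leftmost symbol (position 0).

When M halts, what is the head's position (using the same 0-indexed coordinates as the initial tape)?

6

state=s0 head=0 tape=[0]0100BB   (s0,0)→(s1,1,right)
state=s1 head=1 tape=1[0]100BB   (s1,0)→(s1,1,right)
state=s1 head=2 tape=11[1]00BB   (s1,1)→(s0,B,right)
state=s0 head=3 tape=11B[0]0BB   (s0,0)→(s1,1,right)
state=s1 head=4 tape=11B1[0]BB   (s1,0)→(s1,1,right)
state=s1 head=5 tape=11B11[B]B   (s1,B)→(s0,1,left)
state=s0 head=4 tape=11B1[1]1B   (s0,1)→(s1,B,right)
state=s1 head=5 tape=11B1B[1]B   (s1,1)→(s0,B,right)
state=s0 head=6 tape=11B1BB[B]
At halt the head is at cell 6.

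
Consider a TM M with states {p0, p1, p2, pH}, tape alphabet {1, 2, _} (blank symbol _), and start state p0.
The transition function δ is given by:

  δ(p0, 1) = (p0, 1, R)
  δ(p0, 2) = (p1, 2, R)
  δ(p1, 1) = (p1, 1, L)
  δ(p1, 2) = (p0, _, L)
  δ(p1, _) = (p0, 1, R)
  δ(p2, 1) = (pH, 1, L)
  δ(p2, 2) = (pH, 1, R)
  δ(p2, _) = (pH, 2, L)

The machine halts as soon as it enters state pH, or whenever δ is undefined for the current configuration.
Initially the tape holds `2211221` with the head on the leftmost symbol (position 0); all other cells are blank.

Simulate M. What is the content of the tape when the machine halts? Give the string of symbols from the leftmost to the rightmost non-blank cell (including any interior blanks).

state=p0 head=0 tape=[2]211221_   (p0,2)→(p1,2,R)
state=p1 head=1 tape=2[2]11221_   (p1,2)→(p0,_,L)
state=p0 head=0 tape=[2]_11221_   (p0,2)→(p1,2,R)
state=p1 head=1 tape=2[_]11221_   (p1,_)→(p0,1,R)
state=p0 head=2 tape=21[1]1221_   (p0,1)→(p0,1,R)
state=p0 head=3 tape=211[1]221_   (p0,1)→(p0,1,R)
state=p0 head=4 tape=2111[2]21_   (p0,2)→(p1,2,R)
state=p1 head=5 tape=21112[2]1_   (p1,2)→(p0,_,L)
state=p0 head=4 tape=2111[2]_1_   (p0,2)→(p1,2,R)
state=p1 head=5 tape=21112[_]1_   (p1,_)→(p0,1,R)
state=p0 head=6 tape=211121[1]_   (p0,1)→(p0,1,R)
state=p0 head=7 tape=2111211[_]
The non-blank tape span at halt is 2111211.

2111211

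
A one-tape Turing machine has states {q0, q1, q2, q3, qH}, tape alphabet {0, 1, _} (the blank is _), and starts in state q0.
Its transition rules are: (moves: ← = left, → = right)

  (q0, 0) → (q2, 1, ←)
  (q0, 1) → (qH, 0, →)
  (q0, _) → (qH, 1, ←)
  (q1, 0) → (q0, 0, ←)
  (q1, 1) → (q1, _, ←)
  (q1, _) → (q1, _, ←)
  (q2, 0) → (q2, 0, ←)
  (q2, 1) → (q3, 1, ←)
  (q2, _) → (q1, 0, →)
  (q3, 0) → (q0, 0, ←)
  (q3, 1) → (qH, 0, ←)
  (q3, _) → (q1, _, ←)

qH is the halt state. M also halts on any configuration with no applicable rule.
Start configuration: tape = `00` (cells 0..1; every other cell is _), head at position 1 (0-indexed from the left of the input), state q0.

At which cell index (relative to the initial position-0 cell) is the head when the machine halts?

-4

q0 | ____0[0]   read 0 → write 1, move ←, go to q2
q2 | ____[0]1   read 0 → write 0, move ←, go to q2
q2 | ___[_]01   read _ → write 0, move →, go to q1
q1 | ___0[0]1   read 0 → write 0, move ←, go to q0
q0 | ___[0]01   read 0 → write 1, move ←, go to q2
q2 | __[_]101   read _ → write 0, move →, go to q1
q1 | __0[1]01   read 1 → write _, move ←, go to q1
q1 | __[0]_01   read 0 → write 0, move ←, go to q0
q0 | _[_]0_01   read _ → write 1, move ←, go to qH
qH | [_]10_01
At halt the head is at cell -4.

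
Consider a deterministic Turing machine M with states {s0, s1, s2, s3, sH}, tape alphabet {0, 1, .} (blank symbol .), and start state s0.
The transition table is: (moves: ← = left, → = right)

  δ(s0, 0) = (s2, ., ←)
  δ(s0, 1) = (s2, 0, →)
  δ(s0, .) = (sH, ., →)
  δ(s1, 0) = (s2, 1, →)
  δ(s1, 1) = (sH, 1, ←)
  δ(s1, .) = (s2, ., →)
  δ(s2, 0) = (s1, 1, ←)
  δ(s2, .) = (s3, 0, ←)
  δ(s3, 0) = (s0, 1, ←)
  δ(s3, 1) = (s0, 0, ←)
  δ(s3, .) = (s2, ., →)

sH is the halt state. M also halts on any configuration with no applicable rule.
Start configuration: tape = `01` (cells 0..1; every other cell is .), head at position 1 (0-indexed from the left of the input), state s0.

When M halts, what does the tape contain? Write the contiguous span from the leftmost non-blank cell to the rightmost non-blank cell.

1.10

state=s0 head=1 tape=..0[1].   (s0,1)→(s2,0,→)
state=s2 head=2 tape=..00[.]   (s2,.)→(s3,0,←)
state=s3 head=1 tape=..0[0]0   (s3,0)→(s0,1,←)
state=s0 head=0 tape=..[0]10   (s0,0)→(s2,.,←)
state=s2 head=-1 tape=.[.].10   (s2,.)→(s3,0,←)
state=s3 head=-2 tape=[.]0.10   (s3,.)→(s2,.,→)
state=s2 head=-1 tape=.[0].10   (s2,0)→(s1,1,←)
state=s1 head=-2 tape=[.]1.10   (s1,.)→(s2,.,→)
state=s2 head=-1 tape=.[1].10
The non-blank tape span at halt is 1.10.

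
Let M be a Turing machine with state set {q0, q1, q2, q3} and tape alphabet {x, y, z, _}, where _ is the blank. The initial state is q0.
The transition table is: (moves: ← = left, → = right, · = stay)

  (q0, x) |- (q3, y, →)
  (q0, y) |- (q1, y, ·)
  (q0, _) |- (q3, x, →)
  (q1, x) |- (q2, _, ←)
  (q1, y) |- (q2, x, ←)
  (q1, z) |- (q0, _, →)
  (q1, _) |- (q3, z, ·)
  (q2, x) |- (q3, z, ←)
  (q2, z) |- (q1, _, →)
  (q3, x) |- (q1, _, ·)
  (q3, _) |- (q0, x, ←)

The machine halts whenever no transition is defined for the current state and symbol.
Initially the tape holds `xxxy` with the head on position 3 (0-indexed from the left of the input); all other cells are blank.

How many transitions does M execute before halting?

5

state=q0 head=3 tape=xxx[y]   (q0,y)→(q1,y,·)
state=q1 head=3 tape=xxx[y]   (q1,y)→(q2,x,←)
state=q2 head=2 tape=xx[x]x   (q2,x)→(q3,z,←)
state=q3 head=1 tape=x[x]zx   (q3,x)→(q1,_,·)
state=q1 head=1 tape=x[_]zx   (q1,_)→(q3,z,·)
state=q3 head=1 tape=x[z]zx
M halts after 5 transitions.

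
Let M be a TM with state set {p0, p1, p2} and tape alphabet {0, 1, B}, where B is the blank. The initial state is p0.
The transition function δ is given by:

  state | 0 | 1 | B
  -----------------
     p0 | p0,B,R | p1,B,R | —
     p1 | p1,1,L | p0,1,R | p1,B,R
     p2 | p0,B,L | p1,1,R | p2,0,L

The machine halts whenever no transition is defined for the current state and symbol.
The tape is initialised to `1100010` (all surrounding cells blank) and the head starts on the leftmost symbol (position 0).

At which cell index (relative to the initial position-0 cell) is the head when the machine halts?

7

p0 | [1]100010B   read 1 → write B, move R, go to p1
p1 | B[1]00010B   read 1 → write 1, move R, go to p0
p0 | B1[0]0010B   read 0 → write B, move R, go to p0
p0 | B1B[0]010B   read 0 → write B, move R, go to p0
p0 | B1BB[0]10B   read 0 → write B, move R, go to p0
p0 | B1BBB[1]0B   read 1 → write B, move R, go to p1
p1 | B1BBBB[0]B   read 0 → write 1, move L, go to p1
p1 | B1BBB[B]1B   read B → write B, move R, go to p1
p1 | B1BBBB[1]B   read 1 → write 1, move R, go to p0
p0 | B1BBBB1[B]
At halt the head is at cell 7.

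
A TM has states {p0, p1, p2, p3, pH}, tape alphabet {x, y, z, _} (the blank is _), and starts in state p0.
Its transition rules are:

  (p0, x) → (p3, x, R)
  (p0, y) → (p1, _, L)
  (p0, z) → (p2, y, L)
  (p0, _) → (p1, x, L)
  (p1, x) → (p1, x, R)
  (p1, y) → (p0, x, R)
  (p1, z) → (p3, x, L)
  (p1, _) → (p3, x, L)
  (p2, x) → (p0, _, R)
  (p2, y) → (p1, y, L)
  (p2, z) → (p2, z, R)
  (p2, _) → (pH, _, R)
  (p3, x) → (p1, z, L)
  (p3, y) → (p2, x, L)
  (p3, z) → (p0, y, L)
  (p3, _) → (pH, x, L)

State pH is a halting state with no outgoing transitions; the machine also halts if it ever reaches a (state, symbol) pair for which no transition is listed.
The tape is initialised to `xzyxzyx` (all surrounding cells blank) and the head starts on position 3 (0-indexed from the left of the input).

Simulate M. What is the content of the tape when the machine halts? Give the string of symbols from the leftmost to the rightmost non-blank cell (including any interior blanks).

state=p0 head=3 tape=xzy[x]zyx   (p0,x)→(p3,x,R)
state=p3 head=4 tape=xzyx[z]yx   (p3,z)→(p0,y,L)
state=p0 head=3 tape=xzy[x]yyx   (p0,x)→(p3,x,R)
state=p3 head=4 tape=xzyx[y]yx   (p3,y)→(p2,x,L)
state=p2 head=3 tape=xzy[x]xyx   (p2,x)→(p0,_,R)
state=p0 head=4 tape=xzy_[x]yx   (p0,x)→(p3,x,R)
state=p3 head=5 tape=xzy_x[y]x   (p3,y)→(p2,x,L)
state=p2 head=4 tape=xzy_[x]xx   (p2,x)→(p0,_,R)
state=p0 head=5 tape=xzy__[x]x   (p0,x)→(p3,x,R)
state=p3 head=6 tape=xzy__x[x]   (p3,x)→(p1,z,L)
state=p1 head=5 tape=xzy__[x]z   (p1,x)→(p1,x,R)
state=p1 head=6 tape=xzy__x[z]   (p1,z)→(p3,x,L)
state=p3 head=5 tape=xzy__[x]x   (p3,x)→(p1,z,L)
state=p1 head=4 tape=xzy_[_]zx   (p1,_)→(p3,x,L)
state=p3 head=3 tape=xzy[_]xzx   (p3,_)→(pH,x,L)
state=pH head=2 tape=xz[y]xxzx
The non-blank tape span at halt is xzyxxzx.

xzyxxzx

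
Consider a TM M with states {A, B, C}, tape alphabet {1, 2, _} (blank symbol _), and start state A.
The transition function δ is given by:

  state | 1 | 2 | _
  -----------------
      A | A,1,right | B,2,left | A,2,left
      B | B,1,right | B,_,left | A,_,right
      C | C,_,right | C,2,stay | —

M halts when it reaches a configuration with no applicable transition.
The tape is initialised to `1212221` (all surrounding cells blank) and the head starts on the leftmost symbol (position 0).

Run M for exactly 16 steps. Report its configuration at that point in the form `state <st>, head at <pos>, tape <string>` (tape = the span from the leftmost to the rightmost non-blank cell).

state A, head at 4, tape 1_1_221

A | [1]212221   read 1 → write 1, move right, go to A
A | 1[2]12221   read 2 → write 2, move left, go to B
B | [1]212221   read 1 → write 1, move right, go to B
B | 1[2]12221   read 2 → write _, move left, go to B
B | [1]_12221   read 1 → write 1, move right, go to B
B | 1[_]12221   read _ → write _, move right, go to A
A | 1_[1]2221   read 1 → write 1, move right, go to A
A | 1_1[2]221   read 2 → write 2, move left, go to B
B | 1_[1]2221   read 1 → write 1, move right, go to B
B | 1_1[2]221   read 2 → write _, move left, go to B
B | 1_[1]_221   read 1 → write 1, move right, go to B
B | 1_1[_]221   read _ → write _, move right, go to A
A | 1_1_[2]21   read 2 → write 2, move left, go to B
B | 1_1[_]221   read _ → write _, move right, go to A
A | 1_1_[2]21   read 2 → write 2, move left, go to B
B | 1_1[_]221   read _ → write _, move right, go to A
A | 1_1_[2]21
After 16 steps: state A, head at 4, tape 1_1_221.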